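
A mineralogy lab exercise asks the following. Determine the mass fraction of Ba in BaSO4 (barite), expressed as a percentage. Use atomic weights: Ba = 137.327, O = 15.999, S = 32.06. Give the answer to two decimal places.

Molar mass of BaSO4: 1·137.327 + 1·32.06 + 4·15.999 = 233.383 g/mol.
Mass of Ba per formula unit: 1 × 137.327 = 137.327 g.
Weight fraction Ba = 137.327 / 233.383 = 0.5884.

58.84 weight percent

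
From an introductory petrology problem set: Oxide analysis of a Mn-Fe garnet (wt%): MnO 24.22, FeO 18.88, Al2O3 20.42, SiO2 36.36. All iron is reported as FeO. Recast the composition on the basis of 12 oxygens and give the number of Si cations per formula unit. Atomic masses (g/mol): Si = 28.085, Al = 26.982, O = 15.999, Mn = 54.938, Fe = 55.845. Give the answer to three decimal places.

3.007 Si apfu

24.22 wt% MnO ÷ 70.937 g/mol = 0.34143 mol, giving 0.34143 Mn and 0.34143 O.
18.88 wt% FeO ÷ 71.844 g/mol = 0.26279 mol, giving 0.26279 Fe and 0.26279 O.
20.42 wt% Al2O3 ÷ 101.961 g/mol = 0.20027 mol, giving 0.40054 Al and 0.60081 O.
36.36 wt% SiO2 ÷ 60.083 g/mol = 0.60516 mol, giving 0.60516 Si and 1.21032 O.
Oxygen sums to 2.41535; scaling by 12/2.41535 = 4.96822 puts the formula on 12 O.
Si: 0.60516 × 4.96822 = 3.007 atoms per formula unit.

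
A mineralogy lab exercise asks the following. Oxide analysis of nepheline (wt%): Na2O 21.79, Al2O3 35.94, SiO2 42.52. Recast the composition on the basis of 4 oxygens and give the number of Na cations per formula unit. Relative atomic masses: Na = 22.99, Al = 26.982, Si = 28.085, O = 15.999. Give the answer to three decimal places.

21.79 wt% Na2O ÷ 61.979 g/mol = 0.35157 mol, giving 0.70314 Na and 0.35157 O.
35.94 wt% Al2O3 ÷ 101.961 g/mol = 0.35249 mol, giving 0.70498 Al and 1.05747 O.
42.52 wt% SiO2 ÷ 60.083 g/mol = 0.70769 mol, giving 0.70769 Si and 1.41538 O.
Oxygen sums to 2.82442; scaling by 4/2.82442 = 1.41622 puts the formula on 4 O.
Na: 0.70314 × 1.41622 = 0.996 atoms per formula unit.

0.996 Na apfu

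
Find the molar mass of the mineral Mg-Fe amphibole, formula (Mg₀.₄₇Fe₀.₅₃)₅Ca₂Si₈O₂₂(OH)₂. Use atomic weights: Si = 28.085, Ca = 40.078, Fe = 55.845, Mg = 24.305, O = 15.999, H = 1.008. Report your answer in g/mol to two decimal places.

The formula mass is the sum 2.35*24.305 + 2.65*55.845 + 2*40.078 + 8*28.085 + 24*15.999 + 2*1.008.

895.93 g/mol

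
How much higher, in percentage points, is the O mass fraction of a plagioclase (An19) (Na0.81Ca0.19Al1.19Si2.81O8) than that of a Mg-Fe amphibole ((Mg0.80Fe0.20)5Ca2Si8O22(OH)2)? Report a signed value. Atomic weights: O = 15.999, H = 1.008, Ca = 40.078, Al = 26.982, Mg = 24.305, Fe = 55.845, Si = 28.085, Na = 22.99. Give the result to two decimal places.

2.75 percentage points

M(Na0.81Ca0.19Al1.19Si2.81O8) = 265.256 g/mol, so wt% O = 127.992/265.256 × 100 = 48.25%.
M((Mg0.80Fe0.20)5Ca2Si8O22(OH)2) = 843.893 g/mol, so wt% O = 383.976/843.893 × 100 = 45.50%.
48.25 − 45.50 = 2.75 pp.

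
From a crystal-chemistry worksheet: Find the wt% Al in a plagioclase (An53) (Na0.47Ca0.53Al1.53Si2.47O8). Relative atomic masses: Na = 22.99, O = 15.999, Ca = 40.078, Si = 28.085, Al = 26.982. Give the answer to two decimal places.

15.25 mass %

M(Na0.47Ca0.53Al1.53Si2.47O8) = 270.691 g/mol.
Al contributes 1.53 × 26.982 = 41.282 g per mole.
41.282/270.691 = 0.1525 → 15.25%.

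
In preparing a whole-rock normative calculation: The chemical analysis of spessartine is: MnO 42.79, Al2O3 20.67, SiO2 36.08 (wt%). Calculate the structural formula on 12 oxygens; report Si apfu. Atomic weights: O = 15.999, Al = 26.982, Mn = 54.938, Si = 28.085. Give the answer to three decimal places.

MnO: 42.79/70.937 = 0.60321 mol → 0.60321 mol Mn, 0.60321 mol O.
Al2O3: 20.67/101.961 = 0.20272 mol → 0.40544 mol Al, 0.60816 mol O.
SiO2: 36.08/60.083 = 0.60050 mol → 0.60050 mol Si, 1.20100 mol O.
Total oxygen = 2.41237 mol. Normalization factor = 12/2.41237 = 4.97436.
Si per 12 O = 0.60050 × 4.97436 = 2.987.

2.987 Si apfu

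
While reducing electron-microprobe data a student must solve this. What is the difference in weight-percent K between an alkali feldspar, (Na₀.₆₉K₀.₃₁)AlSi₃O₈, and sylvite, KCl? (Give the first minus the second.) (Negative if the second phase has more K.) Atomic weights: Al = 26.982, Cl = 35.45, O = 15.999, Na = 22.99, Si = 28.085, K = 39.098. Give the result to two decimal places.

-47.91 percentage points

K in (Na₀.₆₉K₀.₃₁)AlSi₃O₈: molar mass 267.212 g/mol; 0.31×39.098 = 12.120 g → 4.54 wt%.
K in KCl: molar mass 74.548 g/mol; 1×39.098 = 39.098 g → 52.45 wt%.
Difference = 4.54 − 52.45 = -47.91 percentage points.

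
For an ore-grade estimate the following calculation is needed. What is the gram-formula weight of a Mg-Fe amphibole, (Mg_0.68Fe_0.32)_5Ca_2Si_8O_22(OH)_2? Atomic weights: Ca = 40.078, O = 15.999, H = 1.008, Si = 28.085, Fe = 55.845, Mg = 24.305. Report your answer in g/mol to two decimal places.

862.82 g/mol

Mg: 3.40 × 24.305 = 82.6370
Fe: 1.60 × 55.845 = 89.3520
Ca: 2 × 40.078 = 80.1560
Si: 8 × 28.085 = 224.6800
O: 24 × 15.999 = 383.9760
H: 2 × 1.008 = 2.0160
Summing the contributions gives the formula mass.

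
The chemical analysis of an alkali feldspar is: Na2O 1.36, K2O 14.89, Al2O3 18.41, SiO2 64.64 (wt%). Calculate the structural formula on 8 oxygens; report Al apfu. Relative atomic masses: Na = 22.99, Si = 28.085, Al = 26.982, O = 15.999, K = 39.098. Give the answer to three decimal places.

1.36 wt% Na2O ÷ 61.979 g/mol = 0.02194 mol, giving 0.04388 Na and 0.02194 O.
14.89 wt% K2O ÷ 94.195 g/mol = 0.15808 mol, giving 0.31616 K and 0.15808 O.
18.41 wt% Al2O3 ÷ 101.961 g/mol = 0.18056 mol, giving 0.36112 Al and 0.54168 O.
64.64 wt% SiO2 ÷ 60.083 g/mol = 1.07585 mol, giving 1.07585 Si and 2.15170 O.
Oxygen sums to 2.87340; scaling by 8/2.87340 = 2.78416 puts the formula on 8 O.
Al: 0.36112 × 2.78416 = 1.005 atoms per formula unit.

1.005 Al apfu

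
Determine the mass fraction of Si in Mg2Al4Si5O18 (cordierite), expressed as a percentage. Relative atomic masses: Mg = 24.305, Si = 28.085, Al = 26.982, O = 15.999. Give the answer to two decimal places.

24.01 mass %

Molar mass of Mg2Al4Si5O18: 2×24.305 + 4×26.982 + 5×28.085 + 18×15.999 = 584.945 g/mol.
Mass of Si per formula unit: 5 × 28.085 = 140.425 g.
Weight fraction Si = 140.425 / 584.945 = 0.2401.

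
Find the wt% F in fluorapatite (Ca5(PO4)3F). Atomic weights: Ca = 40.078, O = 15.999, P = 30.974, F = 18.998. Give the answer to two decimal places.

M(Ca5(PO4)3F) = 504.298 g/mol.
F contributes 1 × 18.998 = 18.998 g per mole.
18.998/504.298 = 0.0377 → 3.77%.

3.77 weight percent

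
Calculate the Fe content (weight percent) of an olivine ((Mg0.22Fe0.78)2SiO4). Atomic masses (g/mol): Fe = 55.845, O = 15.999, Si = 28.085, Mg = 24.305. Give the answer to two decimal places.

45.88 weight percent

Molar mass of (Mg0.22Fe0.78)2SiO4: 0.44·24.305 + 1.56·55.845 + 1·28.085 + 4·15.999 = 189.893 g/mol.
Mass of Fe per formula unit: 1.56 × 55.845 = 87.118 g.
Weight fraction Fe = 87.118 / 189.893 = 0.4588.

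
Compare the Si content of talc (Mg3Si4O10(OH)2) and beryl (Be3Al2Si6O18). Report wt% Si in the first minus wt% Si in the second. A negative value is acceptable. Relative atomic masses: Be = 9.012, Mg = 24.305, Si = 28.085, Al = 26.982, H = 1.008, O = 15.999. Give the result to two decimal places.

-1.73 percentage points

M(Mg3Si4O10(OH)2) = 379.259 g/mol, so wt% Si = 112.340/379.259 × 100 = 29.62%.
M(Be3Al2Si6O18) = 537.492 g/mol, so wt% Si = 168.510/537.492 × 100 = 31.35%.
29.62 − 31.35 = -1.73 pp.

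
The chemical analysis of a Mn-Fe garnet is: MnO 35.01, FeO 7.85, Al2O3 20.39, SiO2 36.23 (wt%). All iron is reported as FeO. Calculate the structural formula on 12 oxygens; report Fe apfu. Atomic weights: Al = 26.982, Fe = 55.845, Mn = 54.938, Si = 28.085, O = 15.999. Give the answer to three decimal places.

35.01 wt% MnO ÷ 70.937 g/mol = 0.49354 mol, giving 0.49354 Mn and 0.49354 O.
7.85 wt% FeO ÷ 71.844 g/mol = 0.10926 mol, giving 0.10926 Fe and 0.10926 O.
20.39 wt% Al2O3 ÷ 101.961 g/mol = 0.19998 mol, giving 0.39996 Al and 0.59994 O.
36.23 wt% SiO2 ÷ 60.083 g/mol = 0.60300 mol, giving 0.60300 Si and 1.20600 O.
Oxygen sums to 2.40874; scaling by 12/2.40874 = 4.98186 puts the formula on 12 O.
Fe: 0.10926 × 4.98186 = 0.544 atoms per formula unit.

0.544 Fe apfu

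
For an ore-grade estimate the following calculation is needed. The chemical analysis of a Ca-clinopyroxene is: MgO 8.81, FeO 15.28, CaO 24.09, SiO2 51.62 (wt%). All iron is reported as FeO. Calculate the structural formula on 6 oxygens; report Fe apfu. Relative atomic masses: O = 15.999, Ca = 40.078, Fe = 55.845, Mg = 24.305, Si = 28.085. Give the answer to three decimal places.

8.81 wt% MgO ÷ 40.304 g/mol = 0.21859 mol, giving 0.21859 Mg and 0.21859 O.
15.28 wt% FeO ÷ 71.844 g/mol = 0.21268 mol, giving 0.21268 Fe and 0.21268 O.
24.09 wt% CaO ÷ 56.077 g/mol = 0.42959 mol, giving 0.42959 Ca and 0.42959 O.
51.62 wt% SiO2 ÷ 60.083 g/mol = 0.85914 mol, giving 0.85914 Si and 1.71828 O.
Oxygen sums to 2.57914; scaling by 6/2.57914 = 2.32636 puts the formula on 6 O.
Fe: 0.21268 × 2.32636 = 0.495 atoms per formula unit.

0.495 Fe apfu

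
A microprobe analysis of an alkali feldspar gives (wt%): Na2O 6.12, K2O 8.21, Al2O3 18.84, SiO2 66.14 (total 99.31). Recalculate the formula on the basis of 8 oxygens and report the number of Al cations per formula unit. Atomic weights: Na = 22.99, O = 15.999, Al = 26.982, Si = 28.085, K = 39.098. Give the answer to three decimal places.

6.12 wt% Na2O ÷ 61.979 g/mol = 0.09874 mol, giving 0.19748 Na and 0.09874 O.
8.21 wt% K2O ÷ 94.195 g/mol = 0.08716 mol, giving 0.17432 K and 0.08716 O.
18.84 wt% Al2O3 ÷ 101.961 g/mol = 0.18478 mol, giving 0.36956 Al and 0.55434 O.
66.14 wt% SiO2 ÷ 60.083 g/mol = 1.10081 mol, giving 1.10081 Si and 2.20162 O.
Oxygen sums to 2.94186; scaling by 8/2.94186 = 2.71937 puts the formula on 8 O.
Al: 0.36956 × 2.71937 = 1.005 atoms per formula unit.

1.005 Al apfu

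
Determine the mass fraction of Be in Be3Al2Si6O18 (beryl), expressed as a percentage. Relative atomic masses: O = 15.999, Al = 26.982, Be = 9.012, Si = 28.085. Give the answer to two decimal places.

5.03 wt%

Molar mass of Be3Al2Si6O18: 3*9.012 + 2*26.982 + 6*28.085 + 18*15.999 = 537.492 g/mol.
Mass of Be per formula unit: 3 × 9.012 = 27.036 g.
Weight fraction Be = 27.036 / 537.492 = 0.0503.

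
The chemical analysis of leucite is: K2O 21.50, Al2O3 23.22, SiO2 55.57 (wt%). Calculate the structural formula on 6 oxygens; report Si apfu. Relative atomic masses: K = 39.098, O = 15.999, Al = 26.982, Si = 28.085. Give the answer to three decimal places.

2.010 Si apfu

21.50 wt% K2O ÷ 94.195 g/mol = 0.22825 mol, giving 0.45650 K and 0.22825 O.
23.22 wt% Al2O3 ÷ 101.961 g/mol = 0.22773 mol, giving 0.45546 Al and 0.68319 O.
55.57 wt% SiO2 ÷ 60.083 g/mol = 0.92489 mol, giving 0.92489 Si and 1.84978 O.
Oxygen sums to 2.76122; scaling by 6/2.76122 = 2.17295 puts the formula on 6 O.
Si: 0.92489 × 2.17295 = 2.010 atoms per formula unit.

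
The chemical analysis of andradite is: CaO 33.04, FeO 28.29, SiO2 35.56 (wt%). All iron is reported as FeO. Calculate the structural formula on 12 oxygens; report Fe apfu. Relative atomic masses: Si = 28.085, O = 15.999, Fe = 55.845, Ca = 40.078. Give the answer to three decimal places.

2.181 Fe apfu

33.04 wt% CaO ÷ 56.077 g/mol = 0.58919 mol, giving 0.58919 Ca and 0.58919 O.
28.29 wt% FeO ÷ 71.844 g/mol = 0.39377 mol, giving 0.39377 Fe and 0.39377 O.
35.56 wt% SiO2 ÷ 60.083 g/mol = 0.59185 mol, giving 0.59185 Si and 1.18370 O.
Oxygen sums to 2.16666; scaling by 12/2.16666 = 5.53848 puts the formula on 12 O.
Fe: 0.39377 × 5.53848 = 2.181 atoms per formula unit.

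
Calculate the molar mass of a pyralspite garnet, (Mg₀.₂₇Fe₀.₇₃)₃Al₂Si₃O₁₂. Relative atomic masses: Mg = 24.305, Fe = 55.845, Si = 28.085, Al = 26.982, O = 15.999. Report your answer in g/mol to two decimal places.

M = 0.81*24.305 + 2.19*55.845 + 2*26.982 + 3*28.085 + 12*15.999

472.19 g/mol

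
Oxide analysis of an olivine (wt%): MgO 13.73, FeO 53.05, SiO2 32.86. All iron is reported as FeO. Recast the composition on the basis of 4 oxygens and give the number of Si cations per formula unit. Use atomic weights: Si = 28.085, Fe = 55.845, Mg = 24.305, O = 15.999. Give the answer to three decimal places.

MgO (M=40.304): mol = 0.34066; Mg = 0.34066, O = 0.34066.
FeO (M=71.844): mol = 0.73841; Fe = 0.73841, O = 0.73841.
SiO2 (M=60.083): mol = 0.54691; Si = 0.54691, O = 1.09382.
ΣO = 2.17289; factor = 4/ΣO = 1.84087.
Si apfu = 0.54691 × 1.84087 = 1.007.

1.007 Si apfu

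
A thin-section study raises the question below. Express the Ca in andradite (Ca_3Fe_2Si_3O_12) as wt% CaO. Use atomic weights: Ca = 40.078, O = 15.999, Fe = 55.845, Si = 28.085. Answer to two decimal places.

33.11 wt%

Molar mass of Ca_3Fe_2Si_3O_12 = 3×40.078 + 2×55.845 + 3×28.085 + 12×15.999 = 508.167 g/mol.
Each formula unit contains 3 Ca, equivalent to 3/1 = 3.0000 mol CaO.
M(CaO) = 1×40.078 + 1×15.999 = 56.077 g/mol.
Mass of CaO per formula unit = 3.0000 × 56.077 = 168.231 g.
CaO wt% = 168.231 / 508.167 × 100 = 33.11%.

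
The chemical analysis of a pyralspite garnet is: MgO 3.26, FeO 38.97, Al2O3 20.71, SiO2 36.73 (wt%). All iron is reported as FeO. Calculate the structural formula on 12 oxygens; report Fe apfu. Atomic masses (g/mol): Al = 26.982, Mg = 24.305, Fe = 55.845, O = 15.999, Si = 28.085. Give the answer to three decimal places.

3.26 wt% MgO ÷ 40.304 g/mol = 0.08089 mol, giving 0.08089 Mg and 0.08089 O.
38.97 wt% FeO ÷ 71.844 g/mol = 0.54243 mol, giving 0.54243 Fe and 0.54243 O.
20.71 wt% Al2O3 ÷ 101.961 g/mol = 0.20312 mol, giving 0.40624 Al and 0.60936 O.
36.73 wt% SiO2 ÷ 60.083 g/mol = 0.61132 mol, giving 0.61132 Si and 1.22264 O.
Oxygen sums to 2.45532; scaling by 12/2.45532 = 4.88735 puts the formula on 12 O.
Fe: 0.54243 × 4.88735 = 2.651 atoms per formula unit.

2.651 Fe apfu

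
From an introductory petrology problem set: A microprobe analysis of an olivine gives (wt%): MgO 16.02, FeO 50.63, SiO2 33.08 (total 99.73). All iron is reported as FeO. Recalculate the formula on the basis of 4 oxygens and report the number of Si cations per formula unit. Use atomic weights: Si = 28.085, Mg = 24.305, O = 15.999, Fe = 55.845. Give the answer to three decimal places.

1.000 Si apfu

MgO (M=40.304): mol = 0.39748; Mg = 0.39748, O = 0.39748.
FeO (M=71.844): mol = 0.70472; Fe = 0.70472, O = 0.70472.
SiO2 (M=60.083): mol = 0.55057; Si = 0.55057, O = 1.10114.
ΣO = 2.20334; factor = 4/ΣO = 1.81543.
Si apfu = 0.55057 × 1.81543 = 1.000.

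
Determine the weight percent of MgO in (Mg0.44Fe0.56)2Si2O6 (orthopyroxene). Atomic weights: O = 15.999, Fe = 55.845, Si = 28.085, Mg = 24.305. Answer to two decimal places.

Molar mass of (Mg0.44Fe0.56)2Si2O6 = 0.88·24.305 + 1.12·55.845 + 2·28.085 + 6·15.999 = 236.099 g/mol.
Each formula unit contains 0.88 Mg, equivalent to 0.88/1 = 0.8800 mol MgO.
M(MgO) = 1×24.305 + 1×15.999 = 40.304 g/mol.
Mass of MgO per formula unit = 0.8800 × 40.304 = 35.468 g.
MgO wt% = 35.468 / 236.099 × 100 = 15.02%.

15.02 wt%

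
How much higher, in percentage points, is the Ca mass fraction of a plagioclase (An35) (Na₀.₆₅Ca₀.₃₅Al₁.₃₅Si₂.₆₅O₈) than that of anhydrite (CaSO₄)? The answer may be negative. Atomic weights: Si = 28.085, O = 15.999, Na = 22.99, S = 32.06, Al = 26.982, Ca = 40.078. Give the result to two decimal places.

-24.20 percentage points

First mineral: 14.027 g Ca in 267.814 g formula = 5.24 wt% Ca.
Second mineral: 40.078 g Ca in 136.134 g formula = 29.44 wt% Ca.
5.24% − 29.44% gives a difference of -24.20 percentage points.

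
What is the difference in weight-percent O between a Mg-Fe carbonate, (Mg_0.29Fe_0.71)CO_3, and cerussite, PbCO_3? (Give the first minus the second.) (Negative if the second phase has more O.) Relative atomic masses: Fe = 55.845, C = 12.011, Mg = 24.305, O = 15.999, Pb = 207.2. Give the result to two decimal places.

27.02 percentage points

O in (Mg_0.29Fe_0.71)CO_3: molar mass 106.706 g/mol; 3×15.999 = 47.997 g → 44.98 wt%.
O in PbCO_3: molar mass 267.208 g/mol; 3×15.999 = 47.997 g → 17.96 wt%.
Difference = 44.98 − 17.96 = 27.02 percentage points.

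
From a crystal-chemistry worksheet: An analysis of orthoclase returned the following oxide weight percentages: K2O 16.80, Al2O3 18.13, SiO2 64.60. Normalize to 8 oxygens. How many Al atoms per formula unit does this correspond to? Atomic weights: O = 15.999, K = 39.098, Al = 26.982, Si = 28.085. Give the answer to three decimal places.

K2O: 16.80/94.195 = 0.17835 mol → 0.35670 mol K, 0.17835 mol O.
Al2O3: 18.13/101.961 = 0.17781 mol → 0.35562 mol Al, 0.53343 mol O.
SiO2: 64.60/60.083 = 1.07518 mol → 1.07518 mol Si, 2.15036 mol O.
Total oxygen = 2.86214 mol. Normalization factor = 8/2.86214 = 2.79511.
Al per 8 O = 0.35562 × 2.79511 = 0.994.

0.994 Al apfu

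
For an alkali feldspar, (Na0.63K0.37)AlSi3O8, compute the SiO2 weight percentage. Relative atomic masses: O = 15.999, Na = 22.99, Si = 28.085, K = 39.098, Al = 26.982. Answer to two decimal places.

Molar mass of (Na0.63K0.37)AlSi3O8 = 0.63×22.99 + 0.37×39.098 + 1×26.982 + 3×28.085 + 8×15.999 = 268.179 g/mol.
Each formula unit contains 3 Si, equivalent to 3/1 = 3.0000 mol SiO2.
M(SiO2) = 1×28.085 + 2×15.999 = 60.083 g/mol.
Mass of SiO2 per formula unit = 3.0000 × 60.083 = 180.249 g.
SiO2 wt% = 180.249 / 268.179 × 100 = 67.21%.

67.21 wt%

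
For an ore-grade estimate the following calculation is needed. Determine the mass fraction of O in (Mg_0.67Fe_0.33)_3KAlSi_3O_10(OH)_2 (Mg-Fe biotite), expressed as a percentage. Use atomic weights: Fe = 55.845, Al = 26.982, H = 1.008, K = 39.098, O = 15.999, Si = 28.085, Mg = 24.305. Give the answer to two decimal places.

Formula mass = 2.01·24.305 + 0.99·55.845 + 1·39.098 + 1·26.982 + 3·28.085 + 12·15.999 + 2·1.008 = 448.479 g/mol, of which 191.988 g is O.
So O makes up 191.988/448.479 = 0.4281 of the mass, i.e. 42.81%.

42.81 mass %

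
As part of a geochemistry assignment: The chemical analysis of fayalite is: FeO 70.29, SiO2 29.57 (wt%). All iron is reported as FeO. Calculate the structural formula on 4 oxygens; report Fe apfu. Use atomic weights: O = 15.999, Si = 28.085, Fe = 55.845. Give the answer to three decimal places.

FeO (M=71.844): mol = 0.97837; Fe = 0.97837, O = 0.97837.
SiO2 (M=60.083): mol = 0.49215; Si = 0.49215, O = 0.98430.
ΣO = 1.96267; factor = 4/ΣO = 2.03804.
Fe apfu = 0.97837 × 2.03804 = 1.994.

1.994 Fe apfu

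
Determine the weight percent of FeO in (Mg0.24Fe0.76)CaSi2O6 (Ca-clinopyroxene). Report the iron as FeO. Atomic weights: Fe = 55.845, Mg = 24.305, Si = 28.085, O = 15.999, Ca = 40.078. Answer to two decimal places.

Molar mass of (Mg0.24Fe0.76)CaSi2O6 = 0.24×24.305 + 0.76×55.845 + 1×40.078 + 2×28.085 + 6×15.999 = 240.517 g/mol.
Each formula unit contains 0.76 Fe, equivalent to 0.76/1 = 0.7600 mol FeO.
M(FeO) = 1×55.845 + 1×15.999 = 71.844 g/mol.
Mass of FeO per formula unit = 0.7600 × 71.844 = 54.601 g.
FeO wt% = 54.601 / 240.517 × 100 = 22.70%.

22.70 wt%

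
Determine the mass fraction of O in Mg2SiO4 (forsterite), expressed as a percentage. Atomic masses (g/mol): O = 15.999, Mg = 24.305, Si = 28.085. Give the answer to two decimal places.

45.49 weight percent

Formula mass = 2×24.305 + 1×28.085 + 4×15.999 = 140.691 g/mol, of which 63.996 g is O.
So O makes up 63.996/140.691 = 0.4549 of the mass, i.e. 45.49%.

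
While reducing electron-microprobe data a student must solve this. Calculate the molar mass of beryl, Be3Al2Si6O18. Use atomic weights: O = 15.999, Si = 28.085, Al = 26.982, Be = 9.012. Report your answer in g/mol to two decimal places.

The formula mass is the sum 3(9.012) + 2(26.982) + 6(28.085) + 18(15.999).

537.49 g/mol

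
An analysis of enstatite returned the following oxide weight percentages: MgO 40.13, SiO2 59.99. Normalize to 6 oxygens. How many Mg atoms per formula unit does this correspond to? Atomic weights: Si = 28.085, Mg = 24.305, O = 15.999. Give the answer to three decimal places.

40.13 wt% MgO ÷ 40.304 g/mol = 0.99568 mol, giving 0.99568 Mg and 0.99568 O.
59.99 wt% SiO2 ÷ 60.083 g/mol = 0.99845 mol, giving 0.99845 Si and 1.99690 O.
Oxygen sums to 2.99258; scaling by 6/2.99258 = 2.00496 puts the formula on 6 O.
Mg: 0.99568 × 2.00496 = 1.996 atoms per formula unit.

1.996 Mg apfu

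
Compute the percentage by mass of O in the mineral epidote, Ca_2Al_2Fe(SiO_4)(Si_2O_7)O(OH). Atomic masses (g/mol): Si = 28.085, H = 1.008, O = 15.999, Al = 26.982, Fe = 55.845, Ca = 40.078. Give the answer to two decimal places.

43.04 wt%

M(Ca_2Al_2Fe(SiO_4)(Si_2O_7)O(OH)) = 483.215 g/mol.
O contributes 13 × 15.999 = 207.987 g per mole.
207.987/483.215 = 0.4304 → 43.04%.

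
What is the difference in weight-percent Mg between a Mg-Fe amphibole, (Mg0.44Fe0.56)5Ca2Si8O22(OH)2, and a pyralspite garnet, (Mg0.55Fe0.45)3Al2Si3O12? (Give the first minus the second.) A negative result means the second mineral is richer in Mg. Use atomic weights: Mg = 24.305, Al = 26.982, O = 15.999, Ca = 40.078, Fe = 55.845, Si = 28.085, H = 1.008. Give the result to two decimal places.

M((Mg0.44Fe0.56)5Ca2Si8O22(OH)2) = 900.665 g/mol, so wt% Mg = 53.471/900.665 × 100 = 5.94%.
M((Mg0.55Fe0.45)3Al2Si3O12) = 445.701 g/mol, so wt% Mg = 40.103/445.701 × 100 = 9.00%.
5.94 − 9.00 = -3.06 pp.

-3.06 percentage points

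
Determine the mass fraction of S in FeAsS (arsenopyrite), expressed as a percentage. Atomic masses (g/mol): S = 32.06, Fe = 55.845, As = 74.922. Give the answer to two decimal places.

M(FeAsS) = 162.827 g/mol.
S contributes 1 × 32.06 = 32.060 g per mole.
32.060/162.827 = 0.1969 → 19.69%.

19.69 wt%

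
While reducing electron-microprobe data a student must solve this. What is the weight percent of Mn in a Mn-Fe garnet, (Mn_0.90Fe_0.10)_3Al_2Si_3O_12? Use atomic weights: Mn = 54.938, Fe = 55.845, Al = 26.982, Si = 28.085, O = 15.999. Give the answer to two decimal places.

Formula mass = 2.70*54.938 + 0.30*55.845 + 2*26.982 + 3*28.085 + 12*15.999 = 495.293 g/mol, of which 148.333 g is Mn.
So Mn makes up 148.333/495.293 = 0.2995 of the mass, i.e. 29.95%.

29.95 weight percent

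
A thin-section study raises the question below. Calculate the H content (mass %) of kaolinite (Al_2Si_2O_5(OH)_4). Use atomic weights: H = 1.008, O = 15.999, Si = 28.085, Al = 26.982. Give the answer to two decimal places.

Formula mass = 2×26.982 + 2×28.085 + 9×15.999 + 4×1.008 = 258.157 g/mol, of which 4.032 g is H.
So H makes up 4.032/258.157 = 0.0156 of the mass, i.e. 1.56%.

1.56 mass %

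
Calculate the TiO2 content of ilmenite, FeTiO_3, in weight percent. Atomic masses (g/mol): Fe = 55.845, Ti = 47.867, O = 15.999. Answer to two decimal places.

Molar mass of FeTiO_3 = 1·55.845 + 1·47.867 + 3·15.999 = 151.709 g/mol.
Each formula unit contains 1 Ti, equivalent to 1/1 = 1.0000 mol TiO2.
M(TiO2) = 1×47.867 + 2×15.999 = 79.865 g/mol.
Mass of TiO2 per formula unit = 1.0000 × 79.865 = 79.865 g.
TiO2 wt% = 79.865 / 151.709 × 100 = 52.64%.

52.64 wt%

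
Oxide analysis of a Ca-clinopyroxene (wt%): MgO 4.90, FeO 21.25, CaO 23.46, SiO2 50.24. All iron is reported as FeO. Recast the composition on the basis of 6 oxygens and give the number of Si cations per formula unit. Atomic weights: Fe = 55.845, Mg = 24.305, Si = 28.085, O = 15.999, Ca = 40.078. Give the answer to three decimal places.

MgO: 4.90/40.304 = 0.12158 mol → 0.12158 mol Mg, 0.12158 mol O.
FeO: 21.25/71.844 = 0.29578 mol → 0.29578 mol Fe, 0.29578 mol O.
CaO: 23.46/56.077 = 0.41835 mol → 0.41835 mol Ca, 0.41835 mol O.
SiO2: 50.24/60.083 = 0.83618 mol → 0.83618 mol Si, 1.67236 mol O.
Total oxygen = 2.50807 mol. Normalization factor = 6/2.50807 = 2.39228.
Si per 6 O = 0.83618 × 2.39228 = 2.000.

2.000 Si apfu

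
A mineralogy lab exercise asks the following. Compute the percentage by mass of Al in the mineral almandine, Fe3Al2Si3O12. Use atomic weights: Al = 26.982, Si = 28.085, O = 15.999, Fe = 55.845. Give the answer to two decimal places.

10.84 mass %

Molar mass of Fe3Al2Si3O12: 3·55.845 + 2·26.982 + 3·28.085 + 12·15.999 = 497.742 g/mol.
Mass of Al per formula unit: 2 × 26.982 = 53.964 g.
Weight fraction Al = 53.964 / 497.742 = 0.1084.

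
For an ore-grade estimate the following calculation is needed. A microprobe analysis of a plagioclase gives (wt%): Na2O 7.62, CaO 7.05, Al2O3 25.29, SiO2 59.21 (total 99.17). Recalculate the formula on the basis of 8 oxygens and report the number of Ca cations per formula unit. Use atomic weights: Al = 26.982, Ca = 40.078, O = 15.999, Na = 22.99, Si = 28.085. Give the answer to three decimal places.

Na2O (M=61.979): mol = 0.12294; Na = 0.24588, O = 0.12294.
CaO (M=56.077): mol = 0.12572; Ca = 0.12572, O = 0.12572.
Al2O3 (M=101.961): mol = 0.24804; Al = 0.49608, O = 0.74412.
SiO2 (M=60.083): mol = 0.98547; Si = 0.98547, O = 1.97094.
ΣO = 2.96372; factor = 8/ΣO = 2.69931.
Ca apfu = 0.12572 × 2.69931 = 0.339.

0.339 Ca apfu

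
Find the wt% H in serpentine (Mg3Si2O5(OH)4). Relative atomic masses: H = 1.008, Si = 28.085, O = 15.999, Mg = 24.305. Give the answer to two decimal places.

1.46 mass %

Molar mass of Mg3Si2O5(OH)4: 3×24.305 + 2×28.085 + 9×15.999 + 4×1.008 = 277.108 g/mol.
Mass of H per formula unit: 4 × 1.008 = 4.032 g.
Weight fraction H = 4.032 / 277.108 = 0.0146.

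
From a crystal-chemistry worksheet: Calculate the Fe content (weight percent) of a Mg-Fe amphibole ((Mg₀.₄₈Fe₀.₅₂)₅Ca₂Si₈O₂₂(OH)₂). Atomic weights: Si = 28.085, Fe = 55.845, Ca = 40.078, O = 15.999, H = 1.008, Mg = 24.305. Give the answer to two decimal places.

16.23 weight percent

Formula mass = 2.40*24.305 + 2.60*55.845 + 2*40.078 + 8*28.085 + 24*15.999 + 2*1.008 = 894.357 g/mol, of which 145.197 g is Fe.
So Fe makes up 145.197/894.357 = 0.1623 of the mass, i.e. 16.23%.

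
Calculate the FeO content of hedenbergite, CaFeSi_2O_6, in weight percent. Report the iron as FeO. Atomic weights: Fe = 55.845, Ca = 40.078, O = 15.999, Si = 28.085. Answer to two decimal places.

28.96 wt%

Molar mass of CaFeSi_2O_6 = 1×40.078 + 1×55.845 + 2×28.085 + 6×15.999 = 248.087 g/mol.
Each formula unit contains 1 Fe, equivalent to 1/1 = 1.0000 mol FeO.
M(FeO) = 1×55.845 + 1×15.999 = 71.844 g/mol.
Mass of FeO per formula unit = 1.0000 × 71.844 = 71.844 g.
FeO wt% = 71.844 / 248.087 × 100 = 28.96%.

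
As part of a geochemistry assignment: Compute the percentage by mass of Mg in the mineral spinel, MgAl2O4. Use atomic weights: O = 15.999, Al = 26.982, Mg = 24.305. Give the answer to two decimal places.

17.08 wt%

M(MgAl2O4) = 142.265 g/mol.
Mg contributes 1 × 24.305 = 24.305 g per mole.
24.305/142.265 = 0.1708 → 17.08%.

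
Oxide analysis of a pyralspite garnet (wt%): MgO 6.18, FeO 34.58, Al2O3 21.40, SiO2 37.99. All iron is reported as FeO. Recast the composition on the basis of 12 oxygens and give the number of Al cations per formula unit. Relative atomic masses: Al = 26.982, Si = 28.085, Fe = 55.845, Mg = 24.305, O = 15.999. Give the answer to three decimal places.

MgO: 6.18/40.304 = 0.15333 mol → 0.15333 mol Mg, 0.15333 mol O.
FeO: 34.58/71.844 = 0.48132 mol → 0.48132 mol Fe, 0.48132 mol O.
Al2O3: 21.40/101.961 = 0.20988 mol → 0.41976 mol Al, 0.62964 mol O.
SiO2: 37.99/60.083 = 0.63229 mol → 0.63229 mol Si, 1.26458 mol O.
Total oxygen = 2.52887 mol. Normalization factor = 12/2.52887 = 4.74520.
Al per 12 O = 0.41976 × 4.74520 = 1.992.

1.992 Al apfu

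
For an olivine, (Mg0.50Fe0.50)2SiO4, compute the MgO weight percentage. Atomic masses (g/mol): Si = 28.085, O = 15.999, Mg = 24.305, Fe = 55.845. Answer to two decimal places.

Molar mass of (Mg0.50Fe0.50)2SiO4 = 1×24.305 + 1×55.845 + 1×28.085 + 4×15.999 = 172.231 g/mol.
Each formula unit contains 1 Mg, equivalent to 1/1 = 1.0000 mol MgO.
M(MgO) = 1×24.305 + 1×15.999 = 40.304 g/mol.
Mass of MgO per formula unit = 1.0000 × 40.304 = 40.304 g.
MgO wt% = 40.304 / 172.231 × 100 = 23.40%.

23.40 wt%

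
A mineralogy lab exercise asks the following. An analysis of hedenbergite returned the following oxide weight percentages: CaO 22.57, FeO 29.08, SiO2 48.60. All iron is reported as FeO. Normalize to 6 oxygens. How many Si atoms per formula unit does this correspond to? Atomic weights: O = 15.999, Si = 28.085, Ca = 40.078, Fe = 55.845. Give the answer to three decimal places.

CaO: 22.57/56.077 = 0.40248 mol → 0.40248 mol Ca, 0.40248 mol O.
FeO: 29.08/71.844 = 0.40477 mol → 0.40477 mol Fe, 0.40477 mol O.
SiO2: 48.60/60.083 = 0.80888 mol → 0.80888 mol Si, 1.61776 mol O.
Total oxygen = 2.42501 mol. Normalization factor = 6/2.42501 = 2.47422.
Si per 6 O = 0.80888 × 2.47422 = 2.001.

2.001 Si apfu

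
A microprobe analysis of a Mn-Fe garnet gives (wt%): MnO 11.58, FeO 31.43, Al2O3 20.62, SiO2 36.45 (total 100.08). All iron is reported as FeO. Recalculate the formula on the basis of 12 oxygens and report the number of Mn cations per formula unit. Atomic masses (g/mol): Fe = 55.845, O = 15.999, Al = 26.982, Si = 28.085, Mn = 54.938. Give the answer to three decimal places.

0.809 Mn apfu

MnO: 11.58/70.937 = 0.16324 mol → 0.16324 mol Mn, 0.16324 mol O.
FeO: 31.43/71.844 = 0.43748 mol → 0.43748 mol Fe, 0.43748 mol O.
Al2O3: 20.62/101.961 = 0.20223 mol → 0.40446 mol Al, 0.60669 mol O.
SiO2: 36.45/60.083 = 0.60666 mol → 0.60666 mol Si, 1.21332 mol O.
Total oxygen = 2.42073 mol. Normalization factor = 12/2.42073 = 4.95718.
Mn per 12 O = 0.16324 × 4.95718 = 0.809.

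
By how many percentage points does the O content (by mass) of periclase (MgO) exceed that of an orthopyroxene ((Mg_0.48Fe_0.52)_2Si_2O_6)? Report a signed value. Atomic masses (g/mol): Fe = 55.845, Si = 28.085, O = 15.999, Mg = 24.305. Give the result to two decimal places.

First mineral: 15.999 g O in 40.304 g formula = 39.70 wt% O.
Second mineral: 95.994 g O in 233.576 g formula = 41.10 wt% O.
39.70% − 41.10% gives a difference of -1.40 percentage points.

-1.40 percentage points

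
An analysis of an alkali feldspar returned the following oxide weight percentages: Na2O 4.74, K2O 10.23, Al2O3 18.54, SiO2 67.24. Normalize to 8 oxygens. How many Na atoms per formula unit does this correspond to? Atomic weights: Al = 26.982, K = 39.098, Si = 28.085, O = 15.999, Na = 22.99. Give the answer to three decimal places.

4.74 wt% Na2O ÷ 61.979 g/mol = 0.07648 mol, giving 0.15296 Na and 0.07648 O.
10.23 wt% K2O ÷ 94.195 g/mol = 0.10860 mol, giving 0.21720 K and 0.10860 O.
18.54 wt% Al2O3 ÷ 101.961 g/mol = 0.18183 mol, giving 0.36366 Al and 0.54549 O.
67.24 wt% SiO2 ÷ 60.083 g/mol = 1.11912 mol, giving 1.11912 Si and 2.23824 O.
Oxygen sums to 2.96881; scaling by 8/2.96881 = 2.69468 puts the formula on 8 O.
Na: 0.15296 × 2.69468 = 0.412 atoms per formula unit.

0.412 Na apfu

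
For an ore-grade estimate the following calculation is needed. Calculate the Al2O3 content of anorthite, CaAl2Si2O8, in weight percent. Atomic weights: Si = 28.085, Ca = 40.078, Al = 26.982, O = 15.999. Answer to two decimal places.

36.65 wt%

Formula mass = 278.204 g/mol.
2 Al → 1.0000 mol Al2O3 per formula unit; M(Al2O3) = 101.961, so Al2O3 mass = 101.961 g.
101.961/278.204 × 100 = 36.65 wt%.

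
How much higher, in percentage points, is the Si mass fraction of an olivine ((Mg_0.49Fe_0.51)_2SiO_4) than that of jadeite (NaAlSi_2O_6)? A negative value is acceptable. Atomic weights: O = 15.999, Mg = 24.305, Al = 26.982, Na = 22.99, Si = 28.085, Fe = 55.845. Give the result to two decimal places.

First mineral: 28.085 g Si in 172.862 g formula = 16.25 wt% Si.
Second mineral: 56.170 g Si in 202.136 g formula = 27.79 wt% Si.
16.25% − 27.79% gives a difference of -11.54 percentage points.

-11.54 percentage points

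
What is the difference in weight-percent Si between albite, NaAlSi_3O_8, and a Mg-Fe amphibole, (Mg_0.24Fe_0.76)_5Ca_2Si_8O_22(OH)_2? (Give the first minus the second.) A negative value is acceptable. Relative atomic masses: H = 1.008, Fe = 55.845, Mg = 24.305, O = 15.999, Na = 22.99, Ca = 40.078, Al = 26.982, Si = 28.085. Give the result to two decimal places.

Si in NaAlSi_3O_8: molar mass 262.219 g/mol; 3×28.085 = 84.255 g → 32.13 wt%.
Si in (Mg_0.24Fe_0.76)_5Ca_2Si_8O_22(OH)_2: molar mass 932.205 g/mol; 8×28.085 = 224.680 g → 24.10 wt%.
Difference = 32.13 − 24.10 = 8.03 percentage points.

8.03 percentage points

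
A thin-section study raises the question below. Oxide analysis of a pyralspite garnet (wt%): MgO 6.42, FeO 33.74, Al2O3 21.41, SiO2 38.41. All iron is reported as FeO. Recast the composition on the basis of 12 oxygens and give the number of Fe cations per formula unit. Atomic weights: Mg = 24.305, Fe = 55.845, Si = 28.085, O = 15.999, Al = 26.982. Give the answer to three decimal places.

6.42 wt% MgO ÷ 40.304 g/mol = 0.15929 mol, giving 0.15929 Mg and 0.15929 O.
33.74 wt% FeO ÷ 71.844 g/mol = 0.46963 mol, giving 0.46963 Fe and 0.46963 O.
21.41 wt% Al2O3 ÷ 101.961 g/mol = 0.20998 mol, giving 0.41996 Al and 0.62994 O.
38.41 wt% SiO2 ÷ 60.083 g/mol = 0.63928 mol, giving 0.63928 Si and 1.27856 O.
Oxygen sums to 2.53742; scaling by 12/2.53742 = 4.72921 puts the formula on 12 O.
Fe: 0.46963 × 4.72921 = 2.221 atoms per formula unit.

2.221 Fe apfu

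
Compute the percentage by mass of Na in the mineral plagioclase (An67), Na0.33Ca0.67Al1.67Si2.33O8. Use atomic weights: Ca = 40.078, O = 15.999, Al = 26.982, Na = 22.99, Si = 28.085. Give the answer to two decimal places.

Molar mass of Na0.33Ca0.67Al1.67Si2.33O8: 0.33·22.99 + 0.67·40.078 + 1.67·26.982 + 2.33·28.085 + 8·15.999 = 272.929 g/mol.
Mass of Na per formula unit: 0.33 × 22.99 = 7.587 g.
Weight fraction Na = 7.587 / 272.929 = 0.0278.

2.78 mass %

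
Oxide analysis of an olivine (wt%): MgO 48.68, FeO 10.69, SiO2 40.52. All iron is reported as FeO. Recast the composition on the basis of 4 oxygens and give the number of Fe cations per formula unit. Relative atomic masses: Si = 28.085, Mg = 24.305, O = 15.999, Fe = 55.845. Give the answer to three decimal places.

48.68 wt% MgO ÷ 40.304 g/mol = 1.20782 mol, giving 1.20782 Mg and 1.20782 O.
10.69 wt% FeO ÷ 71.844 g/mol = 0.14879 mol, giving 0.14879 Fe and 0.14879 O.
40.52 wt% SiO2 ÷ 60.083 g/mol = 0.67440 mol, giving 0.67440 Si and 1.34880 O.
Oxygen sums to 2.70541; scaling by 4/2.70541 = 1.47852 puts the formula on 4 O.
Fe: 0.14879 × 1.47852 = 0.220 atoms per formula unit.

0.220 Fe apfu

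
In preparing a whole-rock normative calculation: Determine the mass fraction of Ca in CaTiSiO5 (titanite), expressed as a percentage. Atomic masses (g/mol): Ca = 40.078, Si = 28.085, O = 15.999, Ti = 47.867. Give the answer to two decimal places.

20.45 mass %

M(CaTiSiO5) = 196.025 g/mol.
Ca contributes 1 × 40.078 = 40.078 g per mole.
40.078/196.025 = 0.2045 → 20.45%.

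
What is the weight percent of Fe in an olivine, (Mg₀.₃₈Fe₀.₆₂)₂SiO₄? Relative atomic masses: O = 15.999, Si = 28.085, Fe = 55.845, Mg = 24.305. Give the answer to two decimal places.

38.51 weight percent

M((Mg₀.₃₈Fe₀.₆₂)₂SiO₄) = 179.801 g/mol.
Fe contributes 1.24 × 55.845 = 69.248 g per mole.
69.248/179.801 = 0.3851 → 38.51%.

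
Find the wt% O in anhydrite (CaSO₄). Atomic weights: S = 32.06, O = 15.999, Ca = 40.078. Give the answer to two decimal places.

Formula mass = 1*40.078 + 1*32.06 + 4*15.999 = 136.134 g/mol, of which 63.996 g is O.
So O makes up 63.996/136.134 = 0.4701 of the mass, i.e. 47.01%.

47.01 mass %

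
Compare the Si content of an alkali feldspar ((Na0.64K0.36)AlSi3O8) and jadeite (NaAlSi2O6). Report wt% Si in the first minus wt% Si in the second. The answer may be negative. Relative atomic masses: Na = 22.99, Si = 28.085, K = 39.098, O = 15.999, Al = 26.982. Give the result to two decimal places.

3.65 percentage points

Si in (Na0.64K0.36)AlSi3O8: molar mass 268.018 g/mol; 3×28.085 = 84.255 g → 31.44 wt%.
Si in NaAlSi2O6: molar mass 202.136 g/mol; 2×28.085 = 56.170 g → 27.79 wt%.
Difference = 31.44 − 27.79 = 3.65 percentage points.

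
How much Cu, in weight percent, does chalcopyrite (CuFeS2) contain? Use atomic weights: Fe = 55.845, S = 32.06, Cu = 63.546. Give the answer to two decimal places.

34.63 weight percent

M(CuFeS2) = 183.511 g/mol.
Cu contributes 1 × 63.546 = 63.546 g per mole.
63.546/183.511 = 0.3463 → 34.63%.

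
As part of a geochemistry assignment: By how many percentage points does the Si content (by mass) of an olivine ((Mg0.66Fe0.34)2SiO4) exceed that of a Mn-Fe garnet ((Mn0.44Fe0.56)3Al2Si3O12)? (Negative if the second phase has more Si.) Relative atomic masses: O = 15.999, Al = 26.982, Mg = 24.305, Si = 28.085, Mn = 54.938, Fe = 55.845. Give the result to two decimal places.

First mineral: 28.085 g Si in 162.138 g formula = 17.32 wt% Si.
Second mineral: 84.255 g Si in 496.545 g formula = 16.97 wt% Si.
17.32% − 16.97% gives a difference of 0.35 percentage points.

0.35 percentage points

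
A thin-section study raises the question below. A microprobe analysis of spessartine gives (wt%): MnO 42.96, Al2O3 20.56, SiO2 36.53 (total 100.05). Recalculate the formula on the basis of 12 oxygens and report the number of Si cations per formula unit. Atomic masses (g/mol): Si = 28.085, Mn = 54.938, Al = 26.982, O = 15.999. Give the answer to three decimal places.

3.007 Si apfu

42.96 wt% MnO ÷ 70.937 g/mol = 0.60561 mol, giving 0.60561 Mn and 0.60561 O.
20.56 wt% Al2O3 ÷ 101.961 g/mol = 0.20165 mol, giving 0.40330 Al and 0.60495 O.
36.53 wt% SiO2 ÷ 60.083 g/mol = 0.60799 mol, giving 0.60799 Si and 1.21598 O.
Oxygen sums to 2.42654; scaling by 12/2.42654 = 4.94531 puts the formula on 12 O.
Si: 0.60799 × 4.94531 = 3.007 atoms per formula unit.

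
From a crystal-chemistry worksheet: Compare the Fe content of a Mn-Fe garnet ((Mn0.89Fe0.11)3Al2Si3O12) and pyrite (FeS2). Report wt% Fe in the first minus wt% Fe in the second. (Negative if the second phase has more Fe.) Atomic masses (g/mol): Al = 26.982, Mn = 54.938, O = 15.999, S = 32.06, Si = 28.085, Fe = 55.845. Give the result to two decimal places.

-42.83 percentage points

M((Mn0.89Fe0.11)3Al2Si3O12) = 495.320 g/mol, so wt% Fe = 18.429/495.320 × 100 = 3.72%.
M(FeS2) = 119.965 g/mol, so wt% Fe = 55.845/119.965 × 100 = 46.55%.
3.72 − 46.55 = -42.83 pp.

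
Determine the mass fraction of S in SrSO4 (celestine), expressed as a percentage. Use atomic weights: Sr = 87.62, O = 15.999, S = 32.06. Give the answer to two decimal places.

17.45 wt%

Molar mass of SrSO4: 1·87.62 + 1·32.06 + 4·15.999 = 183.676 g/mol.
Mass of S per formula unit: 1 × 32.06 = 32.060 g.
Weight fraction S = 32.060 / 183.676 = 0.1745.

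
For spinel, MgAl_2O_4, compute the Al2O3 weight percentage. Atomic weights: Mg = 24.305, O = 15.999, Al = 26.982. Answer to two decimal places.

71.67 wt%

Formula mass = 142.265 g/mol.
2 Al → 1.0000 mol Al2O3 per formula unit; M(Al2O3) = 101.961, so Al2O3 mass = 101.961 g.
101.961/142.265 × 100 = 71.67 wt%.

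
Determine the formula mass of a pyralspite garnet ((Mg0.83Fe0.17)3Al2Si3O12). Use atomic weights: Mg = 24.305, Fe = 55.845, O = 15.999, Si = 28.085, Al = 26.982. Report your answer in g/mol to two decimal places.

The formula mass is the sum 2.49(24.305) + 0.51(55.845) + 2(26.982) + 3(28.085) + 12(15.999).

419.21 g/mol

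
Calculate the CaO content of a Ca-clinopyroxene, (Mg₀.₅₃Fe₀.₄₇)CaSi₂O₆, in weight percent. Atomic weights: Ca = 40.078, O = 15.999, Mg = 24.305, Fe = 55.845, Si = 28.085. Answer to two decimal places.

24.24 wt%

Formula mass = 231.371 g/mol.
1 Ca → 1.0000 mol CaO per formula unit; M(CaO) = 56.077, so CaO mass = 56.077 g.
56.077/231.371 × 100 = 24.24 wt%.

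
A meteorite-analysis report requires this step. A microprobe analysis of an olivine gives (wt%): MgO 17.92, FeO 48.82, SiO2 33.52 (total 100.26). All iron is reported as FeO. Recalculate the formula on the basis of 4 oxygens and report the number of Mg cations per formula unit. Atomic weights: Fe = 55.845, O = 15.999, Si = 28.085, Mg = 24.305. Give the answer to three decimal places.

17.92 wt% MgO ÷ 40.304 g/mol = 0.44462 mol, giving 0.44462 Mg and 0.44462 O.
48.82 wt% FeO ÷ 71.844 g/mol = 0.67953 mol, giving 0.67953 Fe and 0.67953 O.
33.52 wt% SiO2 ÷ 60.083 g/mol = 0.55789 mol, giving 0.55789 Si and 1.11578 O.
Oxygen sums to 2.23993; scaling by 4/2.23993 = 1.78577 puts the formula on 4 O.
Mg: 0.44462 × 1.78577 = 0.794 atoms per formula unit.

0.794 Mg apfu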